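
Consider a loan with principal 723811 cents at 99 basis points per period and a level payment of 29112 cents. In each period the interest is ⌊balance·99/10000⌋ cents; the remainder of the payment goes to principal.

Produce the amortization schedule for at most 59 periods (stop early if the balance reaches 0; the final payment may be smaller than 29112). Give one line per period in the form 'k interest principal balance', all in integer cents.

1. interest=⌊723811·99/10000⌋=7165; principal=29112-7165=21947; balance=723811-21947=701864
2. interest=⌊701864·99/10000⌋=6948; principal=29112-6948=22164; balance=701864-22164=679700
3. interest=⌊679700·99/10000⌋=6729; principal=29112-6729=22383; balance=679700-22383=657317
4. interest=⌊657317·99/10000⌋=6507; principal=29112-6507=22605; balance=657317-22605=634712
5. interest=⌊634712·99/10000⌋=6283; principal=29112-6283=22829; balance=634712-22829=611883
6. interest=⌊611883·99/10000⌋=6057; principal=29112-6057=23055; balance=611883-23055=588828
7. interest=⌊588828·99/10000⌋=5829; principal=29112-5829=23283; balance=588828-23283=565545
8. interest=⌊565545·99/10000⌋=5598; principal=29112-5598=23514; balance=565545-23514=542031
9. interest=⌊542031·99/10000⌋=5366; principal=29112-5366=23746; balance=542031-23746=518285
10. interest=⌊518285·99/10000⌋=5131; principal=29112-5131=23981; balance=518285-23981=494304
11. interest=⌊494304·99/10000⌋=4893; principal=29112-4893=24219; balance=494304-24219=470085
12. interest=⌊470085·99/10000⌋=4653; principal=29112-4653=24459; balance=470085-24459=445626
13. interest=⌊445626·99/10000⌋=4411; principal=29112-4411=24701; balance=445626-24701=420925
14. interest=⌊420925·99/10000⌋=4167; principal=29112-4167=24945; balance=420925-24945=395980
15. interest=⌊395980·99/10000⌋=3920; principal=29112-3920=25192; balance=395980-25192=370788
16. interest=⌊370788·99/10000⌋=3670; principal=29112-3670=25442; balance=370788-25442=345346
17. interest=⌊345346·99/10000⌋=3418; principal=29112-3418=25694; balance=345346-25694=319652
18. interest=⌊319652·99/10000⌋=3164; principal=29112-3164=25948; balance=319652-25948=293704
19. interest=⌊293704·99/10000⌋=2907; principal=29112-2907=26205; balance=293704-26205=267499
20. interest=⌊267499·99/10000⌋=2648; principal=29112-2648=26464; balance=267499-26464=241035
21. interest=⌊241035·99/10000⌋=2386; principal=29112-2386=26726; balance=241035-26726=214309
22. interest=⌊214309·99/10000⌋=2121; principal=29112-2121=26991; balance=214309-26991=187318
23. interest=⌊187318·99/10000⌋=1854; principal=29112-1854=27258; balance=187318-27258=160060
24. interest=⌊160060·99/10000⌋=1584; principal=29112-1584=27528; balance=160060-27528=132532
25. interest=⌊132532·99/10000⌋=1312; principal=29112-1312=27800; balance=132532-27800=104732
26. interest=⌊104732·99/10000⌋=1036; principal=29112-1036=28076; balance=104732-28076=76656
27. interest=⌊76656·99/10000⌋=758; principal=29112-758=28354; balance=76656-28354=48302
28. interest=⌊48302·99/10000⌋=478; principal=29112-478=28634; balance=48302-28634=19668
29. interest=⌊19668·99/10000⌋=194; principal=min(29112-194,19668)=19668; balance=19668-19668=0

1 7165 21947 701864
2 6948 22164 679700
3 6729 22383 657317
4 6507 22605 634712
5 6283 22829 611883
6 6057 23055 588828
7 5829 23283 565545
8 5598 23514 542031
9 5366 23746 518285
10 5131 23981 494304
11 4893 24219 470085
12 4653 24459 445626
13 4411 24701 420925
14 4167 24945 395980
15 3920 25192 370788
16 3670 25442 345346
17 3418 25694 319652
18 3164 25948 293704
19 2907 26205 267499
20 2648 26464 241035
21 2386 26726 214309
22 2121 26991 187318
23 1854 27258 160060
24 1584 27528 132532
25 1312 27800 104732
26 1036 28076 76656
27 758 28354 48302
28 478 28634 19668
29 194 19668 0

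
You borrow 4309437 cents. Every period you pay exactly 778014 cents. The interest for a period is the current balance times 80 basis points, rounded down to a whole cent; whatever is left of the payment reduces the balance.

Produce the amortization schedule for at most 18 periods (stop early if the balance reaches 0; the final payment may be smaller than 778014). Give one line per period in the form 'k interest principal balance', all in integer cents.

1 34475 743539 3565898
2 28527 749487 2816411
3 22531 755483 2060928
4 16487 761527 1299401
5 10395 767619 531782
6 4254 531782 0

1. interest=⌊4309437·80/10000⌋=34475; principal=778014-34475=743539; balance=4309437-743539=3565898
2. interest=⌊3565898·80/10000⌋=28527; principal=778014-28527=749487; balance=3565898-749487=2816411
3. interest=⌊2816411·80/10000⌋=22531; principal=778014-22531=755483; balance=2816411-755483=2060928
4. interest=⌊2060928·80/10000⌋=16487; principal=778014-16487=761527; balance=2060928-761527=1299401
5. interest=⌊1299401·80/10000⌋=10395; principal=778014-10395=767619; balance=1299401-767619=531782
6. interest=⌊531782·80/10000⌋=4254; principal=min(778014-4254,531782)=531782; balance=531782-531782=0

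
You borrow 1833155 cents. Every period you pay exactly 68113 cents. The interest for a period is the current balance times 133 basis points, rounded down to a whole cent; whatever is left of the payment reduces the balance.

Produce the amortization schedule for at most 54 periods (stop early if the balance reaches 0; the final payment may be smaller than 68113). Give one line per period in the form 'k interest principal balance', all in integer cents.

1. interest=⌊1833155·133/10000⌋=24380; principal=68113-24380=43733; balance=1833155-43733=1789422
2. interest=⌊1789422·133/10000⌋=23799; principal=68113-23799=44314; balance=1789422-44314=1745108
3. interest=⌊1745108·133/10000⌋=23209; principal=68113-23209=44904; balance=1745108-44904=1700204
4. interest=⌊1700204·133/10000⌋=22612; principal=68113-22612=45501; balance=1700204-45501=1654703
5. interest=⌊1654703·133/10000⌋=22007; principal=68113-22007=46106; balance=1654703-46106=1608597
6. interest=⌊1608597·133/10000⌋=21394; principal=68113-21394=46719; balance=1608597-46719=1561878
7. interest=⌊1561878·133/10000⌋=20772; principal=68113-20772=47341; balance=1561878-47341=1514537
8. interest=⌊1514537·133/10000⌋=20143; principal=68113-20143=47970; balance=1514537-47970=1466567
9. interest=⌊1466567·133/10000⌋=19505; principal=68113-19505=48608; balance=1466567-48608=1417959
10. interest=⌊1417959·133/10000⌋=18858; principal=68113-18858=49255; balance=1417959-49255=1368704
11. interest=⌊1368704·133/10000⌋=18203; principal=68113-18203=49910; balance=1368704-49910=1318794
12. interest=⌊1318794·133/10000⌋=17539; principal=68113-17539=50574; balance=1318794-50574=1268220
13. interest=⌊1268220·133/10000⌋=16867; principal=68113-16867=51246; balance=1268220-51246=1216974
14. interest=⌊1216974·133/10000⌋=16185; principal=68113-16185=51928; balance=1216974-51928=1165046
15. interest=⌊1165046·133/10000⌋=15495; principal=68113-15495=52618; balance=1165046-52618=1112428
16. interest=⌊1112428·133/10000⌋=14795; principal=68113-14795=53318; balance=1112428-53318=1059110
17. interest=⌊1059110·133/10000⌋=14086; principal=68113-14086=54027; balance=1059110-54027=1005083
18. interest=⌊1005083·133/10000⌋=13367; principal=68113-13367=54746; balance=1005083-54746=950337
19. interest=⌊950337·133/10000⌋=12639; principal=68113-12639=55474; balance=950337-55474=894863
20. interest=⌊894863·133/10000⌋=11901; principal=68113-11901=56212; balance=894863-56212=838651
21. interest=⌊838651·133/10000⌋=11154; principal=68113-11154=56959; balance=838651-56959=781692
22. interest=⌊781692·133/10000⌋=10396; principal=68113-10396=57717; balance=781692-57717=723975
23. interest=⌊723975·133/10000⌋=9628; principal=68113-9628=58485; balance=723975-58485=665490
24. interest=⌊665490·133/10000⌋=8851; principal=68113-8851=59262; balance=665490-59262=606228
25. interest=⌊606228·133/10000⌋=8062; principal=68113-8062=60051; balance=606228-60051=546177
26. interest=⌊546177·133/10000⌋=7264; principal=68113-7264=60849; balance=546177-60849=485328
27. interest=⌊485328·133/10000⌋=6454; principal=68113-6454=61659; balance=485328-61659=423669
28. interest=⌊423669·133/10000⌋=5634; principal=68113-5634=62479; balance=423669-62479=361190
29. interest=⌊361190·133/10000⌋=4803; principal=68113-4803=63310; balance=361190-63310=297880
30. interest=⌊297880·133/10000⌋=3961; principal=68113-3961=64152; balance=297880-64152=233728
31. interest=⌊233728·133/10000⌋=3108; principal=68113-3108=65005; balance=233728-65005=168723
32. interest=⌊168723·133/10000⌋=2244; principal=68113-2244=65869; balance=168723-65869=102854
33. interest=⌊102854·133/10000⌋=1367; principal=68113-1367=66746; balance=102854-66746=36108
34. interest=⌊36108·133/10000⌋=480; principal=min(68113-480,36108)=36108; balance=36108-36108=0

1 24380 43733 1789422
2 23799 44314 1745108
3 23209 44904 1700204
4 22612 45501 1654703
5 22007 46106 1608597
6 21394 46719 1561878
7 20772 47341 1514537
8 20143 47970 1466567
9 19505 48608 1417959
10 18858 49255 1368704
11 18203 49910 1318794
12 17539 50574 1268220
13 16867 51246 1216974
14 16185 51928 1165046
15 15495 52618 1112428
16 14795 53318 1059110
17 14086 54027 1005083
18 13367 54746 950337
19 12639 55474 894863
20 11901 56212 838651
21 11154 56959 781692
22 10396 57717 723975
23 9628 58485 665490
24 8851 59262 606228
25 8062 60051 546177
26 7264 60849 485328
27 6454 61659 423669
28 5634 62479 361190
29 4803 63310 297880
30 3961 64152 233728
31 3108 65005 168723
32 2244 65869 102854
33 1367 66746 36108
34 480 36108 0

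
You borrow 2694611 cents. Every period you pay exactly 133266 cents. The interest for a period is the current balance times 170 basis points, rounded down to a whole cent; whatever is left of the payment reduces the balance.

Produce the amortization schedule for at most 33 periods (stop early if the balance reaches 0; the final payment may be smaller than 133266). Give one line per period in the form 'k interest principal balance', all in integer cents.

1 45808 87458 2607153
2 44321 88945 2518208
3 42809 90457 2427751
4 41271 91995 2335756
5 39707 93559 2242197
6 38117 95149 2147048
7 36499 96767 2050281
8 34854 98412 1951869
9 33181 100085 1851784
10 31480 101786 1749998
11 29749 103517 1646481
12 27990 105276 1541205
13 26200 107066 1434139
14 24380 108886 1325253
15 22529 110737 1214516
16 20646 112620 1101896
17 18732 114534 987362
18 16785 116481 870881
19 14804 118462 752419
20 12791 120475 631944
21 10743 122523 509421
22 8660 124606 384815
23 6541 126725 258090
24 4387 128879 129211
25 2196 129211 0

1. interest=⌊2694611·170/10000⌋=45808; principal=133266-45808=87458; balance=2694611-87458=2607153
2. interest=⌊2607153·170/10000⌋=44321; principal=133266-44321=88945; balance=2607153-88945=2518208
3. interest=⌊2518208·170/10000⌋=42809; principal=133266-42809=90457; balance=2518208-90457=2427751
4. interest=⌊2427751·170/10000⌋=41271; principal=133266-41271=91995; balance=2427751-91995=2335756
5. interest=⌊2335756·170/10000⌋=39707; principal=133266-39707=93559; balance=2335756-93559=2242197
6. interest=⌊2242197·170/10000⌋=38117; principal=133266-38117=95149; balance=2242197-95149=2147048
7. interest=⌊2147048·170/10000⌋=36499; principal=133266-36499=96767; balance=2147048-96767=2050281
8. interest=⌊2050281·170/10000⌋=34854; principal=133266-34854=98412; balance=2050281-98412=1951869
9. interest=⌊1951869·170/10000⌋=33181; principal=133266-33181=100085; balance=1951869-100085=1851784
10. interest=⌊1851784·170/10000⌋=31480; principal=133266-31480=101786; balance=1851784-101786=1749998
11. interest=⌊1749998·170/10000⌋=29749; principal=133266-29749=103517; balance=1749998-103517=1646481
12. interest=⌊1646481·170/10000⌋=27990; principal=133266-27990=105276; balance=1646481-105276=1541205
13. interest=⌊1541205·170/10000⌋=26200; principal=133266-26200=107066; balance=1541205-107066=1434139
14. interest=⌊1434139·170/10000⌋=24380; principal=133266-24380=108886; balance=1434139-108886=1325253
15. interest=⌊1325253·170/10000⌋=22529; principal=133266-22529=110737; balance=1325253-110737=1214516
16. interest=⌊1214516·170/10000⌋=20646; principal=133266-20646=112620; balance=1214516-112620=1101896
17. interest=⌊1101896·170/10000⌋=18732; principal=133266-18732=114534; balance=1101896-114534=987362
18. interest=⌊987362·170/10000⌋=16785; principal=133266-16785=116481; balance=987362-116481=870881
19. interest=⌊870881·170/10000⌋=14804; principal=133266-14804=118462; balance=870881-118462=752419
20. interest=⌊752419·170/10000⌋=12791; principal=133266-12791=120475; balance=752419-120475=631944
21. interest=⌊631944·170/10000⌋=10743; principal=133266-10743=122523; balance=631944-122523=509421
22. interest=⌊509421·170/10000⌋=8660; principal=133266-8660=124606; balance=509421-124606=384815
23. interest=⌊384815·170/10000⌋=6541; principal=133266-6541=126725; balance=384815-126725=258090
24. interest=⌊258090·170/10000⌋=4387; principal=133266-4387=128879; balance=258090-128879=129211
25. interest=⌊129211·170/10000⌋=2196; principal=min(133266-2196,129211)=129211; balance=129211-129211=0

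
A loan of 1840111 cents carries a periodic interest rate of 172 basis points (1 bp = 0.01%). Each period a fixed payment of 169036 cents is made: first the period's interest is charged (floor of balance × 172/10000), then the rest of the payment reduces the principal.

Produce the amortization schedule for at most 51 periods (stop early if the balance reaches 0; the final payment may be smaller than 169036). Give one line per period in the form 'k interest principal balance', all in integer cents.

1 31649 137387 1702724
2 29286 139750 1562974
3 26883 142153 1420821
4 24438 144598 1276223
5 21951 147085 1129138
6 19421 149615 979523
7 16847 152189 827334
8 14230 154806 672528
9 11567 157469 515059
10 8859 160177 354882
11 6103 162933 191949
12 3301 165735 26214
13 450 26214 0

1. interest=⌊1840111·172/10000⌋=31649; principal=169036-31649=137387; balance=1840111-137387=1702724
2. interest=⌊1702724·172/10000⌋=29286; principal=169036-29286=139750; balance=1702724-139750=1562974
3. interest=⌊1562974·172/10000⌋=26883; principal=169036-26883=142153; balance=1562974-142153=1420821
4. interest=⌊1420821·172/10000⌋=24438; principal=169036-24438=144598; balance=1420821-144598=1276223
5. interest=⌊1276223·172/10000⌋=21951; principal=169036-21951=147085; balance=1276223-147085=1129138
6. interest=⌊1129138·172/10000⌋=19421; principal=169036-19421=149615; balance=1129138-149615=979523
7. interest=⌊979523·172/10000⌋=16847; principal=169036-16847=152189; balance=979523-152189=827334
8. interest=⌊827334·172/10000⌋=14230; principal=169036-14230=154806; balance=827334-154806=672528
9. interest=⌊672528·172/10000⌋=11567; principal=169036-11567=157469; balance=672528-157469=515059
10. interest=⌊515059·172/10000⌋=8859; principal=169036-8859=160177; balance=515059-160177=354882
11. interest=⌊354882·172/10000⌋=6103; principal=169036-6103=162933; balance=354882-162933=191949
12. interest=⌊191949·172/10000⌋=3301; principal=169036-3301=165735; balance=191949-165735=26214
13. interest=⌊26214·172/10000⌋=450; principal=min(169036-450,26214)=26214; balance=26214-26214=0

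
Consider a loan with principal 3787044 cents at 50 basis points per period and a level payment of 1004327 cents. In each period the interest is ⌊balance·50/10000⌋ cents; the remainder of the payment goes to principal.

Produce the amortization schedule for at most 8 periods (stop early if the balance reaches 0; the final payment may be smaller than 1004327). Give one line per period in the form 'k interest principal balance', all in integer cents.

1 18935 985392 2801652
2 14008 990319 1811333
3 9056 995271 816062
4 4080 816062 0

1. interest=⌊3787044·50/10000⌋=18935; principal=1004327-18935=985392; balance=3787044-985392=2801652
2. interest=⌊2801652·50/10000⌋=14008; principal=1004327-14008=990319; balance=2801652-990319=1811333
3. interest=⌊1811333·50/10000⌋=9056; principal=1004327-9056=995271; balance=1811333-995271=816062
4. interest=⌊816062·50/10000⌋=4080; principal=min(1004327-4080,816062)=816062; balance=816062-816062=0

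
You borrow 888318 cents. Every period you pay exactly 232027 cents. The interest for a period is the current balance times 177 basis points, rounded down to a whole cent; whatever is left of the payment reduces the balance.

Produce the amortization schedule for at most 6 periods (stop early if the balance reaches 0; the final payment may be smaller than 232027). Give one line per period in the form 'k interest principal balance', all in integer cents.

1 15723 216304 672014
2 11894 220133 451881
3 7998 224029 227852
4 4032 227852 0

1. interest=⌊888318·177/10000⌋=15723; principal=232027-15723=216304; balance=888318-216304=672014
2. interest=⌊672014·177/10000⌋=11894; principal=232027-11894=220133; balance=672014-220133=451881
3. interest=⌊451881·177/10000⌋=7998; principal=232027-7998=224029; balance=451881-224029=227852
4. interest=⌊227852·177/10000⌋=4032; principal=min(232027-4032,227852)=227852; balance=227852-227852=0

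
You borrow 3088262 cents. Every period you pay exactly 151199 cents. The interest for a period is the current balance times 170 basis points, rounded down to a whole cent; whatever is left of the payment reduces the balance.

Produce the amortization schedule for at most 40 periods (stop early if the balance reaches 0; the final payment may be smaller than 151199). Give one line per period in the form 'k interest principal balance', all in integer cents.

1. interest=⌊3088262·170/10000⌋=52500; principal=151199-52500=98699; balance=3088262-98699=2989563
2. interest=⌊2989563·170/10000⌋=50822; principal=151199-50822=100377; balance=2989563-100377=2889186
3. interest=⌊2889186·170/10000⌋=49116; principal=151199-49116=102083; balance=2889186-102083=2787103
4. interest=⌊2787103·170/10000⌋=47380; principal=151199-47380=103819; balance=2787103-103819=2683284
5. interest=⌊2683284·170/10000⌋=45615; principal=151199-45615=105584; balance=2683284-105584=2577700
6. interest=⌊2577700·170/10000⌋=43820; principal=151199-43820=107379; balance=2577700-107379=2470321
7. interest=⌊2470321·170/10000⌋=41995; principal=151199-41995=109204; balance=2470321-109204=2361117
8. interest=⌊2361117·170/10000⌋=40138; principal=151199-40138=111061; balance=2361117-111061=2250056
9. interest=⌊2250056·170/10000⌋=38250; principal=151199-38250=112949; balance=2250056-112949=2137107
10. interest=⌊2137107·170/10000⌋=36330; principal=151199-36330=114869; balance=2137107-114869=2022238
11. interest=⌊2022238·170/10000⌋=34378; principal=151199-34378=116821; balance=2022238-116821=1905417
12. interest=⌊1905417·170/10000⌋=32392; principal=151199-32392=118807; balance=1905417-118807=1786610
13. interest=⌊1786610·170/10000⌋=30372; principal=151199-30372=120827; balance=1786610-120827=1665783
14. interest=⌊1665783·170/10000⌋=28318; principal=151199-28318=122881; balance=1665783-122881=1542902
15. interest=⌊1542902·170/10000⌋=26229; principal=151199-26229=124970; balance=1542902-124970=1417932
16. interest=⌊1417932·170/10000⌋=24104; principal=151199-24104=127095; balance=1417932-127095=1290837
17. interest=⌊1290837·170/10000⌋=21944; principal=151199-21944=129255; balance=1290837-129255=1161582
18. interest=⌊1161582·170/10000⌋=19746; principal=151199-19746=131453; balance=1161582-131453=1030129
19. interest=⌊1030129·170/10000⌋=17512; principal=151199-17512=133687; balance=1030129-133687=896442
20. interest=⌊896442·170/10000⌋=15239; principal=151199-15239=135960; balance=896442-135960=760482
21. interest=⌊760482·170/10000⌋=12928; principal=151199-12928=138271; balance=760482-138271=622211
22. interest=⌊622211·170/10000⌋=10577; principal=151199-10577=140622; balance=622211-140622=481589
23. interest=⌊481589·170/10000⌋=8187; principal=151199-8187=143012; balance=481589-143012=338577
24. interest=⌊338577·170/10000⌋=5755; principal=151199-5755=145444; balance=338577-145444=193133
25. interest=⌊193133·170/10000⌋=3283; principal=151199-3283=147916; balance=193133-147916=45217
26. interest=⌊45217·170/10000⌋=768; principal=min(151199-768,45217)=45217; balance=45217-45217=0

1 52500 98699 2989563
2 50822 100377 2889186
3 49116 102083 2787103
4 47380 103819 2683284
5 45615 105584 2577700
6 43820 107379 2470321
7 41995 109204 2361117
8 40138 111061 2250056
9 38250 112949 2137107
10 36330 114869 2022238
11 34378 116821 1905417
12 32392 118807 1786610
13 30372 120827 1665783
14 28318 122881 1542902
15 26229 124970 1417932
16 24104 127095 1290837
17 21944 129255 1161582
18 19746 131453 1030129
19 17512 133687 896442
20 15239 135960 760482
21 12928 138271 622211
22 10577 140622 481589
23 8187 143012 338577
24 5755 145444 193133
25 3283 147916 45217
26 768 45217 0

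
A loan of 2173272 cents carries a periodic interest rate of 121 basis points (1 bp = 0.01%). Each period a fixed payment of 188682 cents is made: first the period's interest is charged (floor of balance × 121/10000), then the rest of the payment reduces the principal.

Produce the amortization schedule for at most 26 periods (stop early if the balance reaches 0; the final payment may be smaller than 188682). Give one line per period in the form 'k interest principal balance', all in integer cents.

1. interest=⌊2173272·121/10000⌋=26296; principal=188682-26296=162386; balance=2173272-162386=2010886
2. interest=⌊2010886·121/10000⌋=24331; principal=188682-24331=164351; balance=2010886-164351=1846535
3. interest=⌊1846535·121/10000⌋=22343; principal=188682-22343=166339; balance=1846535-166339=1680196
4. interest=⌊1680196·121/10000⌋=20330; principal=188682-20330=168352; balance=1680196-168352=1511844
5. interest=⌊1511844·121/10000⌋=18293; principal=188682-18293=170389; balance=1511844-170389=1341455
6. interest=⌊1341455·121/10000⌋=16231; principal=188682-16231=172451; balance=1341455-172451=1169004
7. interest=⌊1169004·121/10000⌋=14144; principal=188682-14144=174538; balance=1169004-174538=994466
8. interest=⌊994466·121/10000⌋=12033; principal=188682-12033=176649; balance=994466-176649=817817
9. interest=⌊817817·121/10000⌋=9895; principal=188682-9895=178787; balance=817817-178787=639030
10. interest=⌊639030·121/10000⌋=7732; principal=188682-7732=180950; balance=639030-180950=458080
11. interest=⌊458080·121/10000⌋=5542; principal=188682-5542=183140; balance=458080-183140=274940
12. interest=⌊274940·121/10000⌋=3326; principal=188682-3326=185356; balance=274940-185356=89584
13. interest=⌊89584·121/10000⌋=1083; principal=min(188682-1083,89584)=89584; balance=89584-89584=0

1 26296 162386 2010886
2 24331 164351 1846535
3 22343 166339 1680196
4 20330 168352 1511844
5 18293 170389 1341455
6 16231 172451 1169004
7 14144 174538 994466
8 12033 176649 817817
9 9895 178787 639030
10 7732 180950 458080
11 5542 183140 274940
12 3326 185356 89584
13 1083 89584 0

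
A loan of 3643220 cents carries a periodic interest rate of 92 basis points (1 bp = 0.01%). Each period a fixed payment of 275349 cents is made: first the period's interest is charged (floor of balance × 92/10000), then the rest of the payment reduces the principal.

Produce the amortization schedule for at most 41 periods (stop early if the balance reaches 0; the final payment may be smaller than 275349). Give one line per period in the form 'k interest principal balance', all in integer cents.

1 33517 241832 3401388
2 31292 244057 3157331
3 29047 246302 2911029
4 26781 248568 2662461
5 24494 250855 2411606
6 22186 253163 2158443
7 19857 255492 1902951
8 17507 257842 1645109
9 15135 260214 1384895
10 12741 262608 1122287
11 10325 265024 857263
12 7886 267463 589800
13 5426 269923 319877
14 2942 272407 47470
15 436 47470 0

1. interest=⌊3643220·92/10000⌋=33517; principal=275349-33517=241832; balance=3643220-241832=3401388
2. interest=⌊3401388·92/10000⌋=31292; principal=275349-31292=244057; balance=3401388-244057=3157331
3. interest=⌊3157331·92/10000⌋=29047; principal=275349-29047=246302; balance=3157331-246302=2911029
4. interest=⌊2911029·92/10000⌋=26781; principal=275349-26781=248568; balance=2911029-248568=2662461
5. interest=⌊2662461·92/10000⌋=24494; principal=275349-24494=250855; balance=2662461-250855=2411606
6. interest=⌊2411606·92/10000⌋=22186; principal=275349-22186=253163; balance=2411606-253163=2158443
7. interest=⌊2158443·92/10000⌋=19857; principal=275349-19857=255492; balance=2158443-255492=1902951
8. interest=⌊1902951·92/10000⌋=17507; principal=275349-17507=257842; balance=1902951-257842=1645109
9. interest=⌊1645109·92/10000⌋=15135; principal=275349-15135=260214; balance=1645109-260214=1384895
10. interest=⌊1384895·92/10000⌋=12741; principal=275349-12741=262608; balance=1384895-262608=1122287
11. interest=⌊1122287·92/10000⌋=10325; principal=275349-10325=265024; balance=1122287-265024=857263
12. interest=⌊857263·92/10000⌋=7886; principal=275349-7886=267463; balance=857263-267463=589800
13. interest=⌊589800·92/10000⌋=5426; principal=275349-5426=269923; balance=589800-269923=319877
14. interest=⌊319877·92/10000⌋=2942; principal=275349-2942=272407; balance=319877-272407=47470
15. interest=⌊47470·92/10000⌋=436; principal=min(275349-436,47470)=47470; balance=47470-47470=0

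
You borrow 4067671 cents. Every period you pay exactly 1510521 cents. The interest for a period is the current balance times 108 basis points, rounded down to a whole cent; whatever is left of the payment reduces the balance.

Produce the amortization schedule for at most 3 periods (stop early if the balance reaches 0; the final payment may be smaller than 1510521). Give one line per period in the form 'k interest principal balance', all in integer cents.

1. interest=⌊4067671·108/10000⌋=43930; principal=1510521-43930=1466591; balance=4067671-1466591=2601080
2. interest=⌊2601080·108/10000⌋=28091; principal=1510521-28091=1482430; balance=2601080-1482430=1118650
3. interest=⌊1118650·108/10000⌋=12081; principal=min(1510521-12081,1118650)=1118650; balance=1118650-1118650=0

1 43930 1466591 2601080
2 28091 1482430 1118650
3 12081 1118650 0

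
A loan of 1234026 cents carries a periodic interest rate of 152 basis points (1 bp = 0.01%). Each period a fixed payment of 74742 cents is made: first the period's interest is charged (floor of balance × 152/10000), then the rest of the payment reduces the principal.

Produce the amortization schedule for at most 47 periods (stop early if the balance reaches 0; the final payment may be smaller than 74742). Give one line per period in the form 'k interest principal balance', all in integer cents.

1 18757 55985 1178041
2 17906 56836 1121205
3 17042 57700 1063505
4 16165 58577 1004928
5 15274 59468 945460
6 14370 60372 885088
7 13453 61289 823799
8 12521 62221 761578
9 11575 63167 698411
10 10615 64127 634284
11 9641 65101 569183
12 8651 66091 503092
13 7646 67096 435996
14 6627 68115 367881
15 5591 69151 298730
16 4540 70202 228528
17 3473 71269 157259
18 2390 72352 84907
19 1290 73452 11455
20 174 11455 0

1. interest=⌊1234026·152/10000⌋=18757; principal=74742-18757=55985; balance=1234026-55985=1178041
2. interest=⌊1178041·152/10000⌋=17906; principal=74742-17906=56836; balance=1178041-56836=1121205
3. interest=⌊1121205·152/10000⌋=17042; principal=74742-17042=57700; balance=1121205-57700=1063505
4. interest=⌊1063505·152/10000⌋=16165; principal=74742-16165=58577; balance=1063505-58577=1004928
5. interest=⌊1004928·152/10000⌋=15274; principal=74742-15274=59468; balance=1004928-59468=945460
6. interest=⌊945460·152/10000⌋=14370; principal=74742-14370=60372; balance=945460-60372=885088
7. interest=⌊885088·152/10000⌋=13453; principal=74742-13453=61289; balance=885088-61289=823799
8. interest=⌊823799·152/10000⌋=12521; principal=74742-12521=62221; balance=823799-62221=761578
9. interest=⌊761578·152/10000⌋=11575; principal=74742-11575=63167; balance=761578-63167=698411
10. interest=⌊698411·152/10000⌋=10615; principal=74742-10615=64127; balance=698411-64127=634284
11. interest=⌊634284·152/10000⌋=9641; principal=74742-9641=65101; balance=634284-65101=569183
12. interest=⌊569183·152/10000⌋=8651; principal=74742-8651=66091; balance=569183-66091=503092
13. interest=⌊503092·152/10000⌋=7646; principal=74742-7646=67096; balance=503092-67096=435996
14. interest=⌊435996·152/10000⌋=6627; principal=74742-6627=68115; balance=435996-68115=367881
15. interest=⌊367881·152/10000⌋=5591; principal=74742-5591=69151; balance=367881-69151=298730
16. interest=⌊298730·152/10000⌋=4540; principal=74742-4540=70202; balance=298730-70202=228528
17. interest=⌊228528·152/10000⌋=3473; principal=74742-3473=71269; balance=228528-71269=157259
18. interest=⌊157259·152/10000⌋=2390; principal=74742-2390=72352; balance=157259-72352=84907
19. interest=⌊84907·152/10000⌋=1290; principal=74742-1290=73452; balance=84907-73452=11455
20. interest=⌊11455·152/10000⌋=174; principal=min(74742-174,11455)=11455; balance=11455-11455=0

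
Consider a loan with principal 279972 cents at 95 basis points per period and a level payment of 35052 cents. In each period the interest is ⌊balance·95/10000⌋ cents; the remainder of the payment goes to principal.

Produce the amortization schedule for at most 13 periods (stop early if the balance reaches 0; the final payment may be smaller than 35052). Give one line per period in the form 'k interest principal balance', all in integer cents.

1 2659 32393 247579
2 2352 32700 214879
3 2041 33011 181868
4 1727 33325 148543
5 1411 33641 114902
6 1091 33961 80941
7 768 34284 46657
8 443 34609 12048
9 114 12048 0

1. interest=⌊279972·95/10000⌋=2659; principal=35052-2659=32393; balance=279972-32393=247579
2. interest=⌊247579·95/10000⌋=2352; principal=35052-2352=32700; balance=247579-32700=214879
3. interest=⌊214879·95/10000⌋=2041; principal=35052-2041=33011; balance=214879-33011=181868
4. interest=⌊181868·95/10000⌋=1727; principal=35052-1727=33325; balance=181868-33325=148543
5. interest=⌊148543·95/10000⌋=1411; principal=35052-1411=33641; balance=148543-33641=114902
6. interest=⌊114902·95/10000⌋=1091; principal=35052-1091=33961; balance=114902-33961=80941
7. interest=⌊80941·95/10000⌋=768; principal=35052-768=34284; balance=80941-34284=46657
8. interest=⌊46657·95/10000⌋=443; principal=35052-443=34609; balance=46657-34609=12048
9. interest=⌊12048·95/10000⌋=114; principal=min(35052-114,12048)=12048; balance=12048-12048=0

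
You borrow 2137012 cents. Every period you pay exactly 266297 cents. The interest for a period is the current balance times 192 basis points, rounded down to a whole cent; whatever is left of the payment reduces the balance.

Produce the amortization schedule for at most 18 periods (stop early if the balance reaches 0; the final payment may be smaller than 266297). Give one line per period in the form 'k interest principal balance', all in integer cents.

1 41030 225267 1911745
2 36705 229592 1682153
3 32297 234000 1448153
4 27804 238493 1209660
5 23225 243072 966588
6 18558 247739 718849
7 13801 252496 466353
8 8953 257344 209009
9 4012 209009 0

1. interest=⌊2137012·192/10000⌋=41030; principal=266297-41030=225267; balance=2137012-225267=1911745
2. interest=⌊1911745·192/10000⌋=36705; principal=266297-36705=229592; balance=1911745-229592=1682153
3. interest=⌊1682153·192/10000⌋=32297; principal=266297-32297=234000; balance=1682153-234000=1448153
4. interest=⌊1448153·192/10000⌋=27804; principal=266297-27804=238493; balance=1448153-238493=1209660
5. interest=⌊1209660·192/10000⌋=23225; principal=266297-23225=243072; balance=1209660-243072=966588
6. interest=⌊966588·192/10000⌋=18558; principal=266297-18558=247739; balance=966588-247739=718849
7. interest=⌊718849·192/10000⌋=13801; principal=266297-13801=252496; balance=718849-252496=466353
8. interest=⌊466353·192/10000⌋=8953; principal=266297-8953=257344; balance=466353-257344=209009
9. interest=⌊209009·192/10000⌋=4012; principal=min(266297-4012,209009)=209009; balance=209009-209009=0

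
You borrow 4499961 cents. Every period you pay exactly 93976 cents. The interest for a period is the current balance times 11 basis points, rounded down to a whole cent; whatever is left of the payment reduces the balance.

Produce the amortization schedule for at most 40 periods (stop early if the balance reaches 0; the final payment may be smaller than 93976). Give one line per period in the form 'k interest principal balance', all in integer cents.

1. interest=⌊4499961·11/10000⌋=4949; principal=93976-4949=89027; balance=4499961-89027=4410934
2. interest=⌊4410934·11/10000⌋=4852; principal=93976-4852=89124; balance=4410934-89124=4321810
3. interest=⌊4321810·11/10000⌋=4753; principal=93976-4753=89223; balance=4321810-89223=4232587
4. interest=⌊4232587·11/10000⌋=4655; principal=93976-4655=89321; balance=4232587-89321=4143266
5. interest=⌊4143266·11/10000⌋=4557; principal=93976-4557=89419; balance=4143266-89419=4053847
6. interest=⌊4053847·11/10000⌋=4459; principal=93976-4459=89517; balance=4053847-89517=3964330
7. interest=⌊3964330·11/10000⌋=4360; principal=93976-4360=89616; balance=3964330-89616=3874714
8. interest=⌊3874714·11/10000⌋=4262; principal=93976-4262=89714; balance=3874714-89714=3785000
9. interest=⌊3785000·11/10000⌋=4163; principal=93976-4163=89813; balance=3785000-89813=3695187
10. interest=⌊3695187·11/10000⌋=4064; principal=93976-4064=89912; balance=3695187-89912=3605275
11. interest=⌊3605275·11/10000⌋=3965; principal=93976-3965=90011; balance=3605275-90011=3515264
12. interest=⌊3515264·11/10000⌋=3866; principal=93976-3866=90110; balance=3515264-90110=3425154
13. interest=⌊3425154·11/10000⌋=3767; principal=93976-3767=90209; balance=3425154-90209=3334945
14. interest=⌊3334945·11/10000⌋=3668; principal=93976-3668=90308; balance=3334945-90308=3244637
15. interest=⌊3244637·11/10000⌋=3569; principal=93976-3569=90407; balance=3244637-90407=3154230
16. interest=⌊3154230·11/10000⌋=3469; principal=93976-3469=90507; balance=3154230-90507=3063723
17. interest=⌊3063723·11/10000⌋=3370; principal=93976-3370=90606; balance=3063723-90606=2973117
18. interest=⌊2973117·11/10000⌋=3270; principal=93976-3270=90706; balance=2973117-90706=2882411
19. interest=⌊2882411·11/10000⌋=3170; principal=93976-3170=90806; balance=2882411-90806=2791605
20. interest=⌊2791605·11/10000⌋=3070; principal=93976-3070=90906; balance=2791605-90906=2700699
21. interest=⌊2700699·11/10000⌋=2970; principal=93976-2970=91006; balance=2700699-91006=2609693
22. interest=⌊2609693·11/10000⌋=2870; principal=93976-2870=91106; balance=2609693-91106=2518587
23. interest=⌊2518587·11/10000⌋=2770; principal=93976-2770=91206; balance=2518587-91206=2427381
24. interest=⌊2427381·11/10000⌋=2670; principal=93976-2670=91306; balance=2427381-91306=2336075
25. interest=⌊2336075·11/10000⌋=2569; principal=93976-2569=91407; balance=2336075-91407=2244668
26. interest=⌊2244668·11/10000⌋=2469; principal=93976-2469=91507; balance=2244668-91507=2153161
27. interest=⌊2153161·11/10000⌋=2368; principal=93976-2368=91608; balance=2153161-91608=2061553
28. interest=⌊2061553·11/10000⌋=2267; principal=93976-2267=91709; balance=2061553-91709=1969844
29. interest=⌊1969844·11/10000⌋=2166; principal=93976-2166=91810; balance=1969844-91810=1878034
30. interest=⌊1878034·11/10000⌋=2065; principal=93976-2065=91911; balance=1878034-91911=1786123
31. interest=⌊1786123·11/10000⌋=1964; principal=93976-1964=92012; balance=1786123-92012=1694111
32. interest=⌊1694111·11/10000⌋=1863; principal=93976-1863=92113; balance=1694111-92113=1601998
33. interest=⌊1601998·11/10000⌋=1762; principal=93976-1762=92214; balance=1601998-92214=1509784
34. interest=⌊1509784·11/10000⌋=1660; principal=93976-1660=92316; balance=1509784-92316=1417468
35. interest=⌊1417468·11/10000⌋=1559; principal=93976-1559=92417; balance=1417468-92417=1325051
36. interest=⌊1325051·11/10000⌋=1457; principal=93976-1457=92519; balance=1325051-92519=1232532
37. interest=⌊1232532·11/10000⌋=1355; principal=93976-1355=92621; balance=1232532-92621=1139911
38. interest=⌊1139911·11/10000⌋=1253; principal=93976-1253=92723; balance=1139911-92723=1047188
39. interest=⌊1047188·11/10000⌋=1151; principal=93976-1151=92825; balance=1047188-92825=954363
40. interest=⌊954363·11/10000⌋=1049; principal=93976-1049=92927; balance=954363-92927=861436

1 4949 89027 4410934
2 4852 89124 4321810
3 4753 89223 4232587
4 4655 89321 4143266
5 4557 89419 4053847
6 4459 89517 3964330
7 4360 89616 3874714
8 4262 89714 3785000
9 4163 89813 3695187
10 4064 89912 3605275
11 3965 90011 3515264
12 3866 90110 3425154
13 3767 90209 3334945
14 3668 90308 3244637
15 3569 90407 3154230
16 3469 90507 3063723
17 3370 90606 2973117
18 3270 90706 2882411
19 3170 90806 2791605
20 3070 90906 2700699
21 2970 91006 2609693
22 2870 91106 2518587
23 2770 91206 2427381
24 2670 91306 2336075
25 2569 91407 2244668
26 2469 91507 2153161
27 2368 91608 2061553
28 2267 91709 1969844
29 2166 91810 1878034
30 2065 91911 1786123
31 1964 92012 1694111
32 1863 92113 1601998
33 1762 92214 1509784
34 1660 92316 1417468
35 1559 92417 1325051
36 1457 92519 1232532
37 1355 92621 1139911
38 1253 92723 1047188
39 1151 92825 954363
40 1049 92927 861436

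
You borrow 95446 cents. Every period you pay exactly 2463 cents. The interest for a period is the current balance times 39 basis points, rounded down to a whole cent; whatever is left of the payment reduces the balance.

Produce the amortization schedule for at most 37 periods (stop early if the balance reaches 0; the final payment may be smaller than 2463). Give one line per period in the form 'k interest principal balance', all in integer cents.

1 372 2091 93355
2 364 2099 91256
3 355 2108 89148
4 347 2116 87032
5 339 2124 84908
6 331 2132 82776
7 322 2141 80635
8 314 2149 78486
9 306 2157 76329
10 297 2166 74163
11 289 2174 71989
12 280 2183 69806
13 272 2191 67615
14 263 2200 65415
15 255 2208 63207
16 246 2217 60990
17 237 2226 58764
18 229 2234 56530
19 220 2243 54287
20 211 2252 52035
21 202 2261 49774
22 194 2269 47505
23 185 2278 45227
24 176 2287 42940
25 167 2296 40644
26 158 2305 38339
27 149 2314 36025
28 140 2323 33702
29 131 2332 31370
30 122 2341 29029
31 113 2350 26679
32 104 2359 24320
33 94 2369 21951
34 85 2378 19573
35 76 2387 17186
36 67 2396 14790
37 57 2406 12384

1. interest=⌊95446·39/10000⌋=372; principal=2463-372=2091; balance=95446-2091=93355
2. interest=⌊93355·39/10000⌋=364; principal=2463-364=2099; balance=93355-2099=91256
3. interest=⌊91256·39/10000⌋=355; principal=2463-355=2108; balance=91256-2108=89148
4. interest=⌊89148·39/10000⌋=347; principal=2463-347=2116; balance=89148-2116=87032
5. interest=⌊87032·39/10000⌋=339; principal=2463-339=2124; balance=87032-2124=84908
6. interest=⌊84908·39/10000⌋=331; principal=2463-331=2132; balance=84908-2132=82776
7. interest=⌊82776·39/10000⌋=322; principal=2463-322=2141; balance=82776-2141=80635
8. interest=⌊80635·39/10000⌋=314; principal=2463-314=2149; balance=80635-2149=78486
9. interest=⌊78486·39/10000⌋=306; principal=2463-306=2157; balance=78486-2157=76329
10. interest=⌊76329·39/10000⌋=297; principal=2463-297=2166; balance=76329-2166=74163
11. interest=⌊74163·39/10000⌋=289; principal=2463-289=2174; balance=74163-2174=71989
12. interest=⌊71989·39/10000⌋=280; principal=2463-280=2183; balance=71989-2183=69806
13. interest=⌊69806·39/10000⌋=272; principal=2463-272=2191; balance=69806-2191=67615
14. interest=⌊67615·39/10000⌋=263; principal=2463-263=2200; balance=67615-2200=65415
15. interest=⌊65415·39/10000⌋=255; principal=2463-255=2208; balance=65415-2208=63207
16. interest=⌊63207·39/10000⌋=246; principal=2463-246=2217; balance=63207-2217=60990
17. interest=⌊60990·39/10000⌋=237; principal=2463-237=2226; balance=60990-2226=58764
18. interest=⌊58764·39/10000⌋=229; principal=2463-229=2234; balance=58764-2234=56530
19. interest=⌊56530·39/10000⌋=220; principal=2463-220=2243; balance=56530-2243=54287
20. interest=⌊54287·39/10000⌋=211; principal=2463-211=2252; balance=54287-2252=52035
21. interest=⌊52035·39/10000⌋=202; principal=2463-202=2261; balance=52035-2261=49774
22. interest=⌊49774·39/10000⌋=194; principal=2463-194=2269; balance=49774-2269=47505
23. interest=⌊47505·39/10000⌋=185; principal=2463-185=2278; balance=47505-2278=45227
24. interest=⌊45227·39/10000⌋=176; principal=2463-176=2287; balance=45227-2287=42940
25. interest=⌊42940·39/10000⌋=167; principal=2463-167=2296; balance=42940-2296=40644
26. interest=⌊40644·39/10000⌋=158; principal=2463-158=2305; balance=40644-2305=38339
27. interest=⌊38339·39/10000⌋=149; principal=2463-149=2314; balance=38339-2314=36025
28. interest=⌊36025·39/10000⌋=140; principal=2463-140=2323; balance=36025-2323=33702
29. interest=⌊33702·39/10000⌋=131; principal=2463-131=2332; balance=33702-2332=31370
30. interest=⌊31370·39/10000⌋=122; principal=2463-122=2341; balance=31370-2341=29029
31. interest=⌊29029·39/10000⌋=113; principal=2463-113=2350; balance=29029-2350=26679
32. interest=⌊26679·39/10000⌋=104; principal=2463-104=2359; balance=26679-2359=24320
33. interest=⌊24320·39/10000⌋=94; principal=2463-94=2369; balance=24320-2369=21951
34. interest=⌊21951·39/10000⌋=85; principal=2463-85=2378; balance=21951-2378=19573
35. interest=⌊19573·39/10000⌋=76; principal=2463-76=2387; balance=19573-2387=17186
36. interest=⌊17186·39/10000⌋=67; principal=2463-67=2396; balance=17186-2396=14790
37. interest=⌊14790·39/10000⌋=57; principal=2463-57=2406; balance=14790-2406=12384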